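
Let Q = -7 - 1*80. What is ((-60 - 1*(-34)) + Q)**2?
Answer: 12769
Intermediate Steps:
Q = -87 (Q = -7 - 80 = -87)
((-60 - 1*(-34)) + Q)**2 = ((-60 - 1*(-34)) - 87)**2 = ((-60 + 34) - 87)**2 = (-26 - 87)**2 = (-113)**2 = 12769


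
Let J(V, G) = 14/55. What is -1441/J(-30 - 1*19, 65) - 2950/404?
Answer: -4007540/707 ≈ -5668.4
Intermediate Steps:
J(V, G) = 14/55 (J(V, G) = 14*(1/55) = 14/55)
-1441/J(-30 - 1*19, 65) - 2950/404 = -1441/14/55 - 2950/404 = -1441*55/14 - 2950*1/404 = -79255/14 - 1475/202 = -4007540/707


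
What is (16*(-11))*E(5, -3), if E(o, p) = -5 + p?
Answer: 1408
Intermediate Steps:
(16*(-11))*E(5, -3) = (16*(-11))*(-5 - 3) = -176*(-8) = 1408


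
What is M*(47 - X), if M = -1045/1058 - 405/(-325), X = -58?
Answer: 373233/13754 ≈ 27.136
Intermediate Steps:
M = 17773/68770 (M = -1045*1/1058 - 405*(-1/325) = -1045/1058 + 81/65 = 17773/68770 ≈ 0.25844)
M*(47 - X) = 17773*(47 - 1*(-58))/68770 = 17773*(47 + 58)/68770 = (17773/68770)*105 = 373233/13754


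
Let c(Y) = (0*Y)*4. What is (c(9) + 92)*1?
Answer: 92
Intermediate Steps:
c(Y) = 0 (c(Y) = 0*4 = 0)
(c(9) + 92)*1 = (0 + 92)*1 = 92*1 = 92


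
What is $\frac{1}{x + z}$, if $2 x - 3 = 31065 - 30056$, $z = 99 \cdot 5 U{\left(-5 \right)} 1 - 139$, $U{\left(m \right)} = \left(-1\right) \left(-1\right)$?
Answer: $\frac{1}{862} \approx 0.0011601$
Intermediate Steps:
$U{\left(m \right)} = 1$
$z = 356$ ($z = 99 \cdot 5 \cdot 1 \cdot 1 - 139 = 99 \cdot 5 \cdot 1 - 139 = 99 \cdot 5 - 139 = 495 - 139 = 356$)
$x = 506$ ($x = \frac{3}{2} + \frac{31065 - 30056}{2} = \frac{3}{2} + \frac{1}{2} \cdot 1009 = \frac{3}{2} + \frac{1009}{2} = 506$)
$\frac{1}{x + z} = \frac{1}{506 + 356} = \frac{1}{862}$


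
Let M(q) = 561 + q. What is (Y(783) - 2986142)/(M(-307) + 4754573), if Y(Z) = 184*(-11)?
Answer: -2988166/4754827 ≈ -0.62845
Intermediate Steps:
Y(Z) = -2024
(Y(783) - 2986142)/(M(-307) + 4754573) = (-2024 - 2986142)/((561 - 307) + 4754573) = -2988166/(254 + 4754573) = -2988166/4754827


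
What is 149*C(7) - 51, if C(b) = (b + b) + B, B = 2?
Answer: 2333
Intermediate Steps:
C(b) = 2 + 2*b (C(b) = (b + b) + 2 = 2*b + 2 = 2 + 2*b)
149*C(7) - 51 = 149*(2 + 2*7) - 51 = 149*(2 + 14) - 51 = 149*16 - 51 = 2384 - 51 = 2333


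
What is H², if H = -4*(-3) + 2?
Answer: 196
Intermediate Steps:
H = 14 (H = 12 + 2 = 14)
H² = 14² = 196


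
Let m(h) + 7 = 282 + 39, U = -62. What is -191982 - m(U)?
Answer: -192296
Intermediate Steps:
m(h) = 314 (m(h) = -7 + (282 + 39) = -7 + 321 = 314)
-191982 - m(U) = -191982 - 1*314 = -191982 - 314 = -192296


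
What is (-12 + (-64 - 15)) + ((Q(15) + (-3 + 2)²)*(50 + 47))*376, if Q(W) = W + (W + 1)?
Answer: 1167013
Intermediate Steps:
Q(W) = 1 + 2*W (Q(W) = W + (1 + W) = 1 + 2*W)
(-12 + (-64 - 15)) + ((Q(15) + (-3 + 2)²)*(50 + 47))*376 = (-12 + (-64 - 15)) + (((1 + 2*15) + (-3 + 2)²)*(50 + 47))*376 = (-12 - 79) + (((1 + 30) + (-1)²)*97)*376 = -91 + ((31 + 1)*97)*376 = -91 + (32*97)*376 = -91 + 3104*376 = -91 + 1167104 = 1167013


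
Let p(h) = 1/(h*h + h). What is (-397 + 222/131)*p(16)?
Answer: -51785/35632 ≈ -1.4533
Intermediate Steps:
p(h) = 1/(h + h²) (p(h) = 1/(h² + h) = 1/(h + h²))
(-397 + 222/131)*p(16) = (-397 + 222/131)*(1/(16*(1 + 16))) = (-397 + 222*(1/131))*((1/16)/17) = (-397 + 222/131)*((1/16)*(1/17)) = -51785/131*1/272 = -51785/35632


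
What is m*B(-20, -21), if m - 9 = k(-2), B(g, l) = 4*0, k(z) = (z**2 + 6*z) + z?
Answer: 0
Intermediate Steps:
k(z) = z**2 + 7*z
B(g, l) = 0
m = -1 (m = 9 - 2*(7 - 2) = 9 - 2*5 = 9 - 10 = -1)
m*B(-20, -21) = -1*0 = 0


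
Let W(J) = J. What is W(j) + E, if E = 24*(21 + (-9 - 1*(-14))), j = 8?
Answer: 632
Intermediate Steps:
E = 624 (E = 24*(21 + (-9 + 14)) = 24*(21 + 5) = 24*26 = 624)
W(j) + E = 8 + 624 = 632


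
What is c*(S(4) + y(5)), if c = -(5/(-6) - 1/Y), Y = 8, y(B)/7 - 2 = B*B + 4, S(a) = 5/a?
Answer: 6693/32 ≈ 209.16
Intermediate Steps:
y(B) = 42 + 7*B² (y(B) = 14 + 7*(B*B + 4) = 14 + 7*(B² + 4) = 14 + 7*(4 + B²) = 14 + (28 + 7*B²) = 42 + 7*B²)
c = 23/24 (c = -(5/(-6) - 1/8) = -(5*(-⅙) - 1*⅛) = -(-⅚ - ⅛) = -1*(-23/24) = 23/24 ≈ 0.95833)
c*(S(4) + y(5)) = 23*(5/4 + (42 + 7*5²))/24 = 23*(5*(¼) + (42 + 7*25))/24 = 23*(5/4 + (42 + 175))/24 = 23*(5/4 + 217)/24 = (23/24)*(873/4) = 6693/32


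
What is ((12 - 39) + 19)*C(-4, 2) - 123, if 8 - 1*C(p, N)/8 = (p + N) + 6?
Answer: -379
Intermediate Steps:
C(p, N) = 16 - 8*N - 8*p (C(p, N) = 64 - 8*((p + N) + 6) = 64 - 8*((N + p) + 6) = 64 - 8*(6 + N + p) = 64 + (-48 - 8*N - 8*p) = 16 - 8*N - 8*p)
((12 - 39) + 19)*C(-4, 2) - 123 = ((12 - 39) + 19)*(16 - 8*2 - 8*(-4)) - 123 = (-27 + 19)*(16 - 16 + 32) - 123 = -8*32 - 123 = -256 - 123 = -379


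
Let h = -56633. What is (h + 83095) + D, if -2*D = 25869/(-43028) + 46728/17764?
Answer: 10112719036685/382174696 ≈ 26461.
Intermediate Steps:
D = -387768867/382174696 (D = -(25869/(-43028) + 46728/17764)/2 = -(25869*(-1/43028) + 46728*(1/17764))/2 = -(-25869/43028 + 11682/4441)/2 = -1/2*387768867/191087348 = -387768867/382174696 ≈ -1.0146)
(h + 83095) + D = (-56633 + 83095) - 387768867/382174696 = 26462 - 387768867/382174696 = 10112719036685/382174696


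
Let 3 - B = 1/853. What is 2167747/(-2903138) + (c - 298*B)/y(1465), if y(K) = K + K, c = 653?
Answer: -300688502629/362789188601 ≈ -0.82882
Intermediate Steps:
B = 2558/853 (B = 3 - 1/853 = 2558/853 ≈ 2.9988)
y(K) = 2*K
2167747/(-2903138) + (c - 298*B)/y(1465) = 2167747/(-2903138) + (653 - 298*2558/853)/((2*1465)) = 2167747*(-1/2903138) + (653 - 762284/853)/2930 = -2167747/2903138 - 205275/853*1/2930 = -2167747/2903138 - 41055/499858 = -300688502629/362789188601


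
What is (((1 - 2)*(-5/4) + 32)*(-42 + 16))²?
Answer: 2989441/4 ≈ 7.4736e+5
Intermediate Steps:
(((1 - 2)*(-5/4) + 32)*(-42 + 16))² = ((-(-5)/4 + 32)*(-26))² = ((-1*(-5/4) + 32)*(-26))² = ((5/4 + 32)*(-26))² = ((133/4)*(-26))² = (-1729/2)² = 2989441/4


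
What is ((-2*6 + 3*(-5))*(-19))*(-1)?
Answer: -513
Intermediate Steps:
((-2*6 + 3*(-5))*(-19))*(-1) = ((-12 - 15)*(-19))*(-1) = -27*(-19)*(-1) = 513*(-1) = -513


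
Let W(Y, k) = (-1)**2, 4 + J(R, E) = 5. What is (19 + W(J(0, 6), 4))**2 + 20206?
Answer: 20606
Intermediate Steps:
J(R, E) = 1 (J(R, E) = -4 + 5 = 1)
W(Y, k) = 1
(19 + W(J(0, 6), 4))**2 + 20206 = (19 + 1)**2 + 20206 = 20**2 + 20206 = 400 + 20206 = 20606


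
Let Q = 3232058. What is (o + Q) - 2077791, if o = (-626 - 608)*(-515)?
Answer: 1789777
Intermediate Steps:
o = 635510 (o = -1234*(-515) = 635510)
(o + Q) - 2077791 = (635510 + 3232058) - 2077791 = 3867568 - 2077791 = 1789777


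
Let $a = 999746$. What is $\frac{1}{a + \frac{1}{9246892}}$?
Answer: $\frac{9246892}{9244543289433} \approx 1.0003 \cdot 10^{-6}$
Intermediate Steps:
$\frac{1}{a + \frac{1}{9246892}} = \frac{1}{999746 + \frac{1}{9246892}} = \frac{1}{\frac{9244543289433}{9246892}} = \frac{9246892}{9244543289433}$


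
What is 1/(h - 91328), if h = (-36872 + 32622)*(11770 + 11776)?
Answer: -1/100161828 ≈ -9.9838e-9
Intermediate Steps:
h = -100070500 (h = -4250*23546 = -100070500)
1/(h - 91328) = 1/(-100070500 - 91328) = 1/(-100161828) = -1/100161828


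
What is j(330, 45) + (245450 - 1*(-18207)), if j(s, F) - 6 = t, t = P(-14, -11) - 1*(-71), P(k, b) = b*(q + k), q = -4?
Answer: 263932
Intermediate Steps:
P(k, b) = b*(-4 + k)
t = 269 (t = -11*(-4 - 14) - 1*(-71) = -11*(-18) + 71 = 198 + 71 = 269)
j(s, F) = 275 (j(s, F) = 6 + 269 = 275)
j(330, 45) + (245450 - 1*(-18207)) = 275 + (245450 - 1*(-18207)) = 275 + (245450 + 18207) = 275 + 263657 = 263932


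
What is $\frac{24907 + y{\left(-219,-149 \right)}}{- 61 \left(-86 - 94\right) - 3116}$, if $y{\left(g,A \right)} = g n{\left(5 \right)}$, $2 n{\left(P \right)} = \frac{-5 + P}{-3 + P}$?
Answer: $\frac{24907}{7864} \approx 3.1672$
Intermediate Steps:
$n{\left(P \right)} = \frac{-5 + P}{2 \left(-3 + P\right)}$ ($n{\left(P \right)} = \frac{\left(-5 + P\right) \frac{1}{-3 + P}}{2} = \frac{\frac{1}{-3 + P} \left(-5 + P\right)}{2} = \frac{-5 + P}{2 \left(-3 + P\right)}$)
$y{\left(g,A \right)} = 0$ ($y{\left(g,A \right)} = g \frac{-5 + 5}{2 \left(-3 + 5\right)} = g \frac{1}{2} \cdot \frac{1}{2} \cdot 0 = g 0 = 0$)
$\frac{24907 + y{\left(-219,-149 \right)}}{- 61 \left(-86 - 94\right) - 3116} = \frac{24907 + 0}{- 61 \left(-86 - 94\right) - 3116} = \frac{24907}{\left(-61\right) \left(-180\right) - 3116} = \frac{24907}{10980 - 3116} = \frac{24907}{7864}$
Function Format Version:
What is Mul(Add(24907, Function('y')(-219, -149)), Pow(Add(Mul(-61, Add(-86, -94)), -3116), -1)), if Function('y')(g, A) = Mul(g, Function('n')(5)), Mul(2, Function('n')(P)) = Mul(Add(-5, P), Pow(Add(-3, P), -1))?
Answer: Rational(24907, 7864) ≈ 3.1672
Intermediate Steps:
Function('n')(P) = Mul(Rational(1, 2), Pow(Add(-3, P), -1), Add(-5, P)) (Function('n')(P) = Mul(Rational(1, 2), Mul(Add(-5, P), Pow(Add(-3, P), -1))) = Mul(Rational(1, 2), Mul(Pow(Add(-3, P), -1), Add(-5, P))) = Mul(Rational(1, 2), Pow(Add(-3, P), -1), Add(-5, P)))
Function('y')(g, A) = 0 (Function('y')(g, A) = Mul(g, Mul(Rational(1, 2), Pow(Add(-3, 5), -1), Add(-5, 5))) = Mul(g, Mul(Rational(1, 2), Pow(2, -1), 0)) = Mul(g, Mul(Rational(1, 2), Rational(1, 2), 0)) = Mul(g, 0) = 0)
Mul(Add(24907, Function('y')(-219, -149)), Pow(Add(Mul(-61, Add(-86, -94)), -3116), -1)) = Mul(Add(24907, 0), Pow(Add(Mul(-61, Add(-86, -94)), -3116), -1)) = Mul(24907, Pow(Add(Mul(-61, -180), -3116), -1)) = Mul(24907, Pow(Add(10980, -3116), -1)) = Mul(24907, Pow(7864, -1)) = Mul(24907, Rational(1, 7864)) = Rational(24907, 7864)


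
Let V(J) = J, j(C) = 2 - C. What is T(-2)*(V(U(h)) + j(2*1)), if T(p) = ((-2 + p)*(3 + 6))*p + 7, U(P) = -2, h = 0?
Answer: -158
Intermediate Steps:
T(p) = 7 + p*(-18 + 9*p) (T(p) = ((-2 + p)*9)*p + 7 = (-18 + 9*p)*p + 7 = p*(-18 + 9*p) + 7 = 7 + p*(-18 + 9*p))
T(-2)*(V(U(h)) + j(2*1)) = (7 - 18*(-2) + 9*(-2)²)*(-2 + (2 - 2)) = (7 + 36 + 9*4)*(-2 + (2 - 1*2)) = (7 + 36 + 36)*(-2 + (2 - 2)) = 79*(-2 + 0) = 79*(-2) = -158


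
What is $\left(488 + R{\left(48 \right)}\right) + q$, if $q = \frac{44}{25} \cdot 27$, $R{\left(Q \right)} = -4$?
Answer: $\frac{13288}{25} \approx 531.52$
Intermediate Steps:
$q = \frac{1188}{25}$ ($q = 44 \cdot \frac{1}{25} \cdot 27 = \frac{44}{25} \cdot 27 = \frac{1188}{25} \approx 47.52$)
$\left(488 + R{\left(48 \right)}\right) + q = \left(488 - 4\right) + \frac{1188}{25} = 484 + \frac{1188}{25} = \frac{13288}{25}$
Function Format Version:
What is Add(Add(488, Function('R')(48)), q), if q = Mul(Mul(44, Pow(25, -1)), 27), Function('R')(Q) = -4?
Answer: Rational(13288, 25) ≈ 531.52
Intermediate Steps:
q = Rational(1188, 25) (q = Mul(Mul(44, Rational(1, 25)), 27) = Mul(Rational(44, 25), 27) = Rational(1188, 25) ≈ 47.520)
Add(Add(488, Function('R')(48)), q) = Add(Add(488, -4), Rational(1188, 25)) = Add(484, Rational(1188, 25)) = Rational(13288, 25)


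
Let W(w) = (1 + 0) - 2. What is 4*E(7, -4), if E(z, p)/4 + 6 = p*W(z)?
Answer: -32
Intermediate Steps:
W(w) = -1 (W(w) = 1 - 2 = -1)
E(z, p) = -24 - 4*p (E(z, p) = -24 + 4*(p*(-1)) = -24 + 4*(-p) = -24 - 4*p)
4*E(7, -4) = 4*(-24 - 4*(-4)) = 4*(-24 + 16) = 4*(-8) = -32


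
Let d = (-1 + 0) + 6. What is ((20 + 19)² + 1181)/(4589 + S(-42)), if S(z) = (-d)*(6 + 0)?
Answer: 2702/4559 ≈ 0.59267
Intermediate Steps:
d = 5 (d = -1 + 6 = 5)
S(z) = -30 (S(z) = (-1*5)*(6 + 0) = -5*6 = -30)
((20 + 19)² + 1181)/(4589 + S(-42)) = ((20 + 19)² + 1181)/(4589 - 30) = (39² + 1181)/4559 = (1521 + 1181)*(1/4559) = 2702*(1/4559) = 2702/4559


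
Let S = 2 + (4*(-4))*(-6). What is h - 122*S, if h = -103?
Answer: -12059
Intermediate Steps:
S = 98 (S = 2 - 16*(-6) = 2 + 96 = 98)
h - 122*S = -103 - 122*98 = -103 - 11956 = -12059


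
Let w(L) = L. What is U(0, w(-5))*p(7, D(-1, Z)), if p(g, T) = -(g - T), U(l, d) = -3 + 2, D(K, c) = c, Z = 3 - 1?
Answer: 5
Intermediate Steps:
Z = 2
U(l, d) = -1
p(g, T) = T - g
U(0, w(-5))*p(7, D(-1, Z)) = -(2 - 1*7) = -(2 - 7) = -1*(-5) = 5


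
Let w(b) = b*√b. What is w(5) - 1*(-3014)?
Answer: 3014 + 5*√5 ≈ 3025.2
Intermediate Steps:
w(b) = b^(3/2)
w(5) - 1*(-3014) = 5^(3/2) - 1*(-3014) = 5*√5 + 3014 = 3014 + 5*√5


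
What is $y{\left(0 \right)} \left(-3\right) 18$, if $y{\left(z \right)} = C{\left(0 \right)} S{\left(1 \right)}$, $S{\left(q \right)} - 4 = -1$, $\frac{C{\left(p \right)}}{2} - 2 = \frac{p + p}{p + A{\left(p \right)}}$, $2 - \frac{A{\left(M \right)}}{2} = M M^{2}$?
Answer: $-648$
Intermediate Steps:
$A{\left(M \right)} = 4 - 2 M^{3}$ ($A{\left(M \right)} = 4 - 2 M M^{2} = 4 - 2 M^{3}$)
$C{\left(p \right)} = 4 + \frac{4 p}{4 + p - 2 p^{3}}$ ($C{\left(p \right)} = 4 + 2 \frac{p + p}{p - \left(-4 + 2 p^{3}\right)} = 4 + 2 \frac{2 p}{4 + p - 2 p^{3}} = 4 + \frac{4 p}{4 + p - 2 p^{3}}$)
$S{\left(q \right)} = 3$ ($S{\left(q \right)} = 4 - 1 = 3$)
$y{\left(z \right)} = 12$ ($y{\left(z \right)} = \frac{8 \left(2 + 0 - 0^{3}\right)}{4 + 0 - 2 \cdot 0^{3}} \cdot 3 = \frac{8 \left(2 + 0 - 0\right)}{4 + 0 - 0} \cdot 3 = \frac{8 \left(2 + 0 + 0\right)}{4 + 0 + 0} \cdot 3 = 8 \cdot \frac{1}{4} \cdot 2 \cdot 3 = 4 \cdot 3 = 12$)
$y{\left(0 \right)} \left(-3\right) 18 = 12 \left(-3\right) 18 = \left(-36\right) 18 = -648$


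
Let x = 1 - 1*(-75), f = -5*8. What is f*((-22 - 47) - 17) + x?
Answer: 3516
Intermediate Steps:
f = -40
x = 76 (x = 1 + 75 = 76)
f*((-22 - 47) - 17) + x = -40*((-22 - 47) - 17) + 76 = -40*(-69 - 17) + 76 = -40*(-86) + 76 = 3440 + 76 = 3516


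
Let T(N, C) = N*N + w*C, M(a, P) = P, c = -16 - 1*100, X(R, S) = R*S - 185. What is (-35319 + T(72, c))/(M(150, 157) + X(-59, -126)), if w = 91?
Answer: -5813/1058 ≈ -5.4943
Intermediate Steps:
X(R, S) = -185 + R*S
c = -116 (c = -16 - 100 = -116)
T(N, C) = N² + 91*C (T(N, C) = N*N + 91*C = N² + 91*C)
(-35319 + T(72, c))/(M(150, 157) + X(-59, -126)) = (-35319 + (72² + 91*(-116)))/(157 + (-185 - 59*(-126))) = (-35319 + (5184 - 10556))/(157 + (-185 + 7434)) = (-35319 - 5372)/(157 + 7249) = -40691/7406 = -40691*1/7406 = -5813/1058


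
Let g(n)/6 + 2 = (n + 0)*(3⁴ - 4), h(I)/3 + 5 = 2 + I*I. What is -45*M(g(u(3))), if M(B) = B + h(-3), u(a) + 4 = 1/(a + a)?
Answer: 79425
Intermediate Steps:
u(a) = -4 + 1/(2*a) (u(a) = -4 + 1/(a + a) = -4 + 1/(2*a))
h(I) = -9 + 3*I² (h(I) = -15 + 3*(2 + I*I) = -15 + 3*(2 + I²) = -15 + (6 + 3*I²) = -9 + 3*I²)
g(n) = -12 + 462*n (g(n) = -12 + 6*((n + 0)*(3⁴ - 4)) = -12 + 6*(n*(81 - 4)) = -12 + 6*(n*77) = -12 + 6*(77*n) = -12 + 462*n)
M(B) = 18 + B (M(B) = B + (-9 + 3*(-3)²) = B + (-9 + 3*9) = B + (-9 + 27) = B + 18 = 18 + B)
-45*M(g(u(3))) = -45*(18 + (-12 + 462*(-4 + (½)/3))) = -45*(18 + (-12 + 462*(-4 + (½)*(⅓)))) = -45*(18 + (-12 + 462*(-4 + ⅙))) = -45*(18 + (-12 + 462*(-23/6))) = -45*(18 + (-12 - 1771)) = -45*(18 - 1783) = -45*(-1765) = 79425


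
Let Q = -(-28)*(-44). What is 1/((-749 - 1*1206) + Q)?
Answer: -1/3187 ≈ -0.00031377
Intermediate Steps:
Q = -1232 (Q = -28*44 = -1232)
1/((-749 - 1*1206) + Q) = 1/((-749 - 1*1206) - 1232) = 1/((-749 - 1206) - 1232) = 1/(-1955 - 1232) = 1/(-3187) = -1/3187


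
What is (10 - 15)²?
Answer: 25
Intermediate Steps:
(10 - 15)² = (-5)² = 25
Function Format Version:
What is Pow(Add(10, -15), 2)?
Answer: 25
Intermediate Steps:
Pow(Add(10, -15), 2) = Pow(-5, 2) = 25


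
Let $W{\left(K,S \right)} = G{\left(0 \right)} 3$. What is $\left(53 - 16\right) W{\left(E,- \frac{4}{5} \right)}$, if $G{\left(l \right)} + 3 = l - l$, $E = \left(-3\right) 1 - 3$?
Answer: $-333$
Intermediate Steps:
$E = -6$ ($E = -3 - 3 = -6$)
$G{\left(l \right)} = -3$ ($G{\left(l \right)} = -3 + \left(l - l\right) = -3 + 0 = -3$)
$W{\left(K,S \right)} = -9$ ($W{\left(K,S \right)} = \left(-3\right) 3 = -9$)
$\left(53 - 16\right) W{\left(E,- \frac{4}{5} \right)} = \left(53 - 16\right) \left(-9\right) = 37 \left(-9\right) = -333$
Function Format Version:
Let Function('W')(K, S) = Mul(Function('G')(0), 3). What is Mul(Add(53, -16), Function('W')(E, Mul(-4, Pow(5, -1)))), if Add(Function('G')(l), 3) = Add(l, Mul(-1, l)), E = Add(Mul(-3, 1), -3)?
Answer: -333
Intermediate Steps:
E = -6 (E = Add(-3, -3) = -6)
Function('G')(l) = -3 (Function('G')(l) = Add(-3, Add(l, Mul(-1, l))) = Add(-3, 0) = -3)
Function('W')(K, S) = -9 (Function('W')(K, S) = Mul(-3, 3) = -9)
Mul(Add(53, -16), Function('W')(E, Mul(-4, Pow(5, -1)))) = Mul(Add(53, -16), -9) = Mul(37, -9) = -333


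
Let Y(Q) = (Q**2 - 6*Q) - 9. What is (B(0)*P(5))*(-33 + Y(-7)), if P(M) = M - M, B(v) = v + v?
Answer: 0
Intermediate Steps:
B(v) = 2*v
P(M) = 0
Y(Q) = -9 + Q**2 - 6*Q
(B(0)*P(5))*(-33 + Y(-7)) = ((2*0)*0)*(-33 + (-9 + (-7)**2 - 6*(-7))) = (0*0)*(-33 + (-9 + 49 + 42)) = 0*(-33 + 82) = 0*49 = 0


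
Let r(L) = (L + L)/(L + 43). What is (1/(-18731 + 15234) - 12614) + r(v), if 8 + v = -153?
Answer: -2601995364/206323 ≈ -12611.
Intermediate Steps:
v = -161 (v = -8 - 153 = -161)
r(L) = 2*L/(43 + L) (r(L) = (2*L)/(43 + L) = 2*L/(43 + L))
(1/(-18731 + 15234) - 12614) + r(v) = (1/(-18731 + 15234) - 12614) + 2*(-161)/(43 - 161) = (1/(-3497) - 12614) + 2*(-161)/(-118) = (-1/3497 - 12614) + 2*(-161)*(-1/118) = -44111159/3497 + 161/59 = -2601995364/206323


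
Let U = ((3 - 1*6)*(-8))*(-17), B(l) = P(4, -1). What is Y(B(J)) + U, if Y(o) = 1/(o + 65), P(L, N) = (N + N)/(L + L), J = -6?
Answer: -105668/259 ≈ -407.98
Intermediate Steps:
P(L, N) = N/L (P(L, N) = (2*N)/((2*L)) = (2*N)*(1/(2*L)) = N/L)
B(l) = -1/4
Y(o) = 1/(65 + o)
U = -408 (U = ((3 - 6)*(-8))*(-17) = -3*(-8)*(-17) = 24*(-17) = -408)
Y(B(J)) + U = 1/(65 - 1/4) - 408 = 1/(259/4) - 408 = 4/259 - 408 = -105668/259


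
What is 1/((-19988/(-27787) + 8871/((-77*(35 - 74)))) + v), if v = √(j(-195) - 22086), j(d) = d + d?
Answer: 947317378570563/5799758372013483751 - 1547324751710738*I*√5619/17399275116040451253 ≈ 0.00016334 - 0.0066662*I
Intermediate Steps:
j(d) = 2*d
v = 2*I*√5619 (v = √(2*(-195) - 22086) = √(-390 - 22086) = √(-22476) = 2*I*√5619 ≈ 149.92*I)
1/((-19988/(-27787) + 8871/((-77*(35 - 74)))) + v) = 1/((-19988/(-27787) + 8871/((-77*(35 - 74)))) + 2*I*√5619) = 1/((-19988*(-1/27787) + 8871/((-77*(-39)))) + 2*I*√5619) = 1/((19988/27787 + 8871/3003) + 2*I*√5619) = 1/((19988/27787 + 8871*(1/3003)) + 2*I*√5619) = 1/((19988/27787 + 2957/1001) + 2*I*√5619) = 1/(102174147/27814787 + 2*I*√5619)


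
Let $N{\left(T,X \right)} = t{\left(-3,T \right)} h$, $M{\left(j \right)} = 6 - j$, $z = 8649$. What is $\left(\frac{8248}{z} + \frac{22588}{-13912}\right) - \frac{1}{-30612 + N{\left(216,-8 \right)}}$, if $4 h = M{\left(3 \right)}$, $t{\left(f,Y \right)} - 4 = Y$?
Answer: $- \frac{22726284713}{33921591342} \approx -0.66996$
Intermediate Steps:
$t{\left(f,Y \right)} = 4 + Y$
$h = \frac{3}{4}$ ($h = \frac{6 - 3}{4} = \frac{1}{4} \cdot 3 = \frac{3}{4} \approx 0.75$)
$N{\left(T,X \right)} = 3 + \frac{3 T}{4}$ ($N{\left(T,X \right)} = \left(4 + T\right) \frac{3}{4} = 3 + \frac{3 T}{4}$)
$\left(\frac{8248}{z} + \frac{22588}{-13912}\right) - \frac{1}{-30612 + N{\left(216,-8 \right)}} = \left(\frac{8248}{8649} + \frac{22588}{-13912}\right) - \frac{1}{-30612 + \left(3 + \frac{3}{4} \cdot 216\right)} = \left(8248 \cdot \frac{1}{8649} + 22588 \left(- \frac{1}{13912}\right)\right) - \frac{1}{-30612 + \left(3 + 162\right)} = \left(\frac{8248}{8649} - \frac{5647}{3478}\right) - \frac{1}{-30612 + 165} = - \frac{20154359}{30081222} - \frac{1}{-30447} = - \frac{20154359}{30081222} - - \frac{1}{30447} = - \frac{20154359}{30081222} + \frac{1}{30447} = - \frac{22726284713}{33921591342}$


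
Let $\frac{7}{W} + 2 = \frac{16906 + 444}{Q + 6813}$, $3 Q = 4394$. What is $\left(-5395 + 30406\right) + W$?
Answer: $\frac{59800055}{2384} \approx 25084.0$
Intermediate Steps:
$Q = \frac{4394}{3}$ ($Q = \frac{1}{3} \cdot 4394 = \frac{4394}{3} \approx 1464.7$)
$W = \frac{173831}{2384}$ ($W = \frac{7}{-2 + \frac{16906 + 444}{\frac{4394}{3} + 6813}} = \frac{7}{-2 + \frac{17350}{\frac{24833}{3}}} = \frac{7}{-2 + 17350 \cdot \frac{3}{24833}} = \frac{7}{-2 + \frac{52050}{24833}} = \frac{7}{\frac{2384}{24833}} = 7 \cdot \frac{24833}{2384} = \frac{173831}{2384} \approx 72.916$)
$\left(-5395 + 30406\right) + W = \left(-5395 + 30406\right) + \frac{173831}{2384} = 25011 + \frac{173831}{2384} = \frac{59800055}{2384}$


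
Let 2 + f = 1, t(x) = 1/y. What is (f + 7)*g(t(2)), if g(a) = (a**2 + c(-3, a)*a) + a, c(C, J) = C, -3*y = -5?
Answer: -126/25 ≈ -5.0400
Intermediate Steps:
y = 5/3 (y = -1/3*(-5) = 5/3 ≈ 1.6667)
t(x) = 3/5 (t(x) = 1/(5/3) = 3/5)
g(a) = a**2 - 2*a (g(a) = (a**2 - 3*a) + a = a**2 - 2*a)
f = -1 (f = -2 + 1 = -1)
(f + 7)*g(t(2)) = (-1 + 7)*(3*(-2 + 3/5)/5) = 6*((3/5)*(-7/5)) = 6*(-21/25) = -126/25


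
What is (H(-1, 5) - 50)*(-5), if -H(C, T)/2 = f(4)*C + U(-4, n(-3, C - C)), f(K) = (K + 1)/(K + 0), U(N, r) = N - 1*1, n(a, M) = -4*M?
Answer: 375/2 ≈ 187.50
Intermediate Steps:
U(N, r) = -1 + N (U(N, r) = N - 1 = -1 + N)
f(K) = (1 + K)/K
H(C, T) = 10 - 5*C/2 (H(C, T) = -2*(((1 + 4)/4)*C + (-1 - 4)) = -2*(((1/4)*5)*C - 5) = -2*(5*C/4 - 5) = -2*(-5 + 5*C/4) = 10 - 5*C/2)
(H(-1, 5) - 50)*(-5) = ((10 - 5/2*(-1)) - 50)*(-5) = ((10 + 5/2) - 50)*(-5) = (25/2 - 50)*(-5) = -75/2*(-5) = 375/2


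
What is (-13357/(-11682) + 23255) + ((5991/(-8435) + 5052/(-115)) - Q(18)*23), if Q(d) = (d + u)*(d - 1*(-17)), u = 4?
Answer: 12468420908641/2266366410 ≈ 5501.5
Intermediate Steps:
Q(d) = (4 + d)*(17 + d) (Q(d) = (d + 4)*(d - 1*(-17)) = (4 + d)*(d + 17) = (4 + d)*(17 + d))
(-13357/(-11682) + 23255) + ((5991/(-8435) + 5052/(-115)) - Q(18)*23) = (-13357/(-11682) + 23255) + ((5991/(-8435) + 5052/(-115)) - (68 + 18**2 + 21*18)*23) = (-13357*(-1/11682) + 23255) + ((5991*(-1/8435) + 5052*(-1/115)) - (68 + 324 + 378)*23) = (13357/11682 + 23255) + ((-5991/8435 - 5052/115) - 770*23) = 271678267/11682 + (-8660517/194005 - 1*17710) = 271678267/11682 + (-8660517/194005 - 17710) = 271678267/11682 - 3444489067/194005 = 12468420908641/2266366410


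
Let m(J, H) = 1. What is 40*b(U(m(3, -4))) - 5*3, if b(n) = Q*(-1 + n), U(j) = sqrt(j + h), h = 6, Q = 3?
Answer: -135 + 120*sqrt(7) ≈ 182.49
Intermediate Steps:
U(j) = sqrt(6 + j) (U(j) = sqrt(j + 6) = sqrt(6 + j))
b(n) = -3 + 3*n (b(n) = 3*(-1 + n) = -3 + 3*n)
40*b(U(m(3, -4))) - 5*3 = 40*(-3 + 3*sqrt(6 + 1)) - 5*3 = 40*(-3 + 3*sqrt(7)) - 15 = (-120 + 120*sqrt(7)) - 15 = -135 + 120*sqrt(7)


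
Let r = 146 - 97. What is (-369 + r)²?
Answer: 102400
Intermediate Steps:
r = 49
(-369 + r)² = (-369 + 49)² = (-320)² = 102400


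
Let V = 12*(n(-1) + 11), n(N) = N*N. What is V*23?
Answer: 3312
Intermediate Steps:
n(N) = N²
V = 144 (V = 12*((-1)² + 11) = 12*(1 + 11) = 12*12 = 144)
V*23 = 144*23 = 3312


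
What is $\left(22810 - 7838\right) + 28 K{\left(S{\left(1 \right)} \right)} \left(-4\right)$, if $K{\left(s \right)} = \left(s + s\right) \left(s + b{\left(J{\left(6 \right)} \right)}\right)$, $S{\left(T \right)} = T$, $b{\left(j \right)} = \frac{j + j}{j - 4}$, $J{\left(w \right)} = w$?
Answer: $13404$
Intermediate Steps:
$b{\left(j \right)} = \frac{2 j}{-4 + j}$
$K{\left(s \right)} = 2 s \left(6 + s\right)$ ($K{\left(s \right)} = \left(s + s\right) \left(s + 2 \cdot 6 \frac{1}{-4 + 6}\right) = 2 s \left(s + 2 \cdot 6 \cdot \frac{1}{2}\right) = 2 s \left(s + 6\right) = 2 s \left(6 + s\right)$)
$\left(22810 - 7838\right) + 28 K{\left(S{\left(1 \right)} \right)} \left(-4\right) = \left(22810 - 7838\right) + 28 \cdot 2 \cdot 1 \left(6 + 1\right) \left(-4\right) = 14972 + 28 \cdot 2 \cdot 1 \cdot 7 \left(-4\right) = 14972 + 28 \cdot 14 \left(-4\right) = 14972 + 392 \left(-4\right) = 14972 - 1568 = 13404$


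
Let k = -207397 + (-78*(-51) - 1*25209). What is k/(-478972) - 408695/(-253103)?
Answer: 1039425796/496841189 ≈ 2.0921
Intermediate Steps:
k = -228628 (k = -207397 + (3978 - 25209) = -207397 - 21231 = -228628)
k/(-478972) - 408695/(-253103) = -228628/(-478972) - 408695/(-253103) = -228628*(-1/478972) - 408695*(-1/253103) = 937/1963 + 408695/253103 = 1039425796/496841189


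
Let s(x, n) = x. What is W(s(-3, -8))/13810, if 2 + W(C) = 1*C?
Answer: -1/2762 ≈ -0.00036206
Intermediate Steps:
W(C) = -2 + C (W(C) = -2 + 1*C = -2 + C)
W(s(-3, -8))/13810 = (-2 - 3)/13810 = -5*1/13810 = -1/2762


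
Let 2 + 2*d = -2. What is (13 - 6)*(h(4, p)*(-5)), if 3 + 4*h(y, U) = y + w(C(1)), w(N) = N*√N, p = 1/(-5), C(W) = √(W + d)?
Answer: -35/4 - 35*(-1)^(¾)/4 ≈ -2.5628 - 6.1872*I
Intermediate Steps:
d = -2 (d = -1 + (½)*(-2) = -1 - 1 = -2)
C(W) = √(-2 + W) (C(W) = √(W - 2) = √(-2 + W))
p = -⅕ ≈ -0.20000
w(N) = N^(3/2)
h(y, U) = -¾ + y/4 + I^(3/2)/4 (h(y, U) = -¾ + (y + (√(-2 + 1))^(3/2))/4 = -¾ + (y + (√(-1))^(3/2))/4 = -¾ + (y + I^(3/2))/4 = -¾ + (y/4 + I^(3/2)/4) = -¾ + y/4 + I^(3/2)/4)
(13 - 6)*(h(4, p)*(-5)) = (13 - 6)*((-¾ + (¼)*4 + (-1)^(¾)/4)*(-5)) = 7*((-¾ + 1 + (-1)^(¾)/4)*(-5)) = 7*((¼ + (-1)^(¾)/4)*(-5)) = 7*(-5/4 - 5*(-1)^(¾)/4) = -35/4 - 35*(-1)^(¾)/4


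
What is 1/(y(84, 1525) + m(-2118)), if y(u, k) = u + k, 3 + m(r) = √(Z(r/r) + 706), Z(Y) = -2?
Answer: 73/117206 - 2*√11/644633 ≈ 0.00061254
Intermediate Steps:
m(r) = -3 + 8*√11 (m(r) = -3 + √(-2 + 706) = -3 + √704 = -3 + 8*√11)
y(u, k) = k + u
1/(y(84, 1525) + m(-2118)) = 1/((1525 + 84) + (-3 + 8*√11)) = 1/(1609 + (-3 + 8*√11)) = 1/(1606 + 8*√11)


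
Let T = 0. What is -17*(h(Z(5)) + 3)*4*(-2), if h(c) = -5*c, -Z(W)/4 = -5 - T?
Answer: -13192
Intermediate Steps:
Z(W) = 20 (Z(W) = -4*(-5 - 1*0) = -4*(-5 + 0) = -4*(-5) = 20)
-17*(h(Z(5)) + 3)*4*(-2) = -17*(-5*20 + 3)*4*(-2) = -17*(-100 + 3)*(-8) = -(-1649)*(-8) = -17*776 = -13192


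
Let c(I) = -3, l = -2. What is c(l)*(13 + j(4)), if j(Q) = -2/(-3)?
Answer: -41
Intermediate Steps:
j(Q) = ⅔ (j(Q) = -2*(-⅓) = ⅔)
c(l)*(13 + j(4)) = -3*(13 + ⅔) = -3*41/3 = -41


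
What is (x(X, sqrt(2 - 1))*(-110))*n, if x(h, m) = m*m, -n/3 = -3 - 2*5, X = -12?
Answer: -4290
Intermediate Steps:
n = 39 (n = -3*(-3 - 2*5) = -3*(-3 - 10) = -3*(-13) = 39)
x(h, m) = m**2
(x(X, sqrt(2 - 1))*(-110))*n = ((sqrt(2 - 1))**2*(-110))*39 = ((sqrt(1))**2*(-110))*39 = (1**2*(-110))*39 = (1*(-110))*39 = -110*39 = -4290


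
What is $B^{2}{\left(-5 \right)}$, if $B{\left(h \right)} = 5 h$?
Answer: $625$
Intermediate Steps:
$B^{2}{\left(-5 \right)} = \left(5 \left(-5\right)\right)^{2} = \left(-25\right)^{2} = 625$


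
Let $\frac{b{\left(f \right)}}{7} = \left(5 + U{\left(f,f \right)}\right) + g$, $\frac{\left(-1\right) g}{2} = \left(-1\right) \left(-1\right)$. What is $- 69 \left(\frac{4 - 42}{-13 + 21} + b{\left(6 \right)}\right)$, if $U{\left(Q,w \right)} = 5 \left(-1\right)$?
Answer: $\frac{5175}{4} \approx 1293.8$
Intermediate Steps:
$U{\left(Q,w \right)} = -5$
$g = -2$ ($g = - 2 \left(\left(-1\right) \left(-1\right)\right) = \left(-2\right) 1 = -2$)
$b{\left(f \right)} = -14$ ($b{\left(f \right)} = 7 \left(\left(5 - 5\right) - 2\right) = 7 \left(0 - 2\right) = 7 \left(-2\right) = -14$)
$- 69 \left(\frac{4 - 42}{-13 + 21} + b{\left(6 \right)}\right) = - 69 \left(\frac{4 - 42}{-13 + 21} - 14\right) = - 69 \left(- \frac{38}{8} - 14\right) = - 69 \left(\left(-38\right) \frac{1}{8} - 14\right) = - 69 \left(- \frac{19}{4} - 14\right) = \left(-69\right) \left(- \frac{75}{4}\right) = \frac{5175}{4}$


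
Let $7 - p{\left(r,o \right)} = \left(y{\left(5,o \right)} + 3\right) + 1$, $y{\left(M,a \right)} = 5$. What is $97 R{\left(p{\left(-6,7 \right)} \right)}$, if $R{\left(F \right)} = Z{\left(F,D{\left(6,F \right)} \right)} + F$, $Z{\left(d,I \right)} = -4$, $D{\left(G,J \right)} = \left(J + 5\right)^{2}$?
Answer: $-582$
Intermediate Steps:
$D{\left(G,J \right)} = \left(5 + J\right)^{2}$
$p{\left(r,o \right)} = -2$ ($p{\left(r,o \right)} = 7 - \left(\left(5 + 3\right) + 1\right) = 7 - \left(8 + 1\right) = 7 - 9 = -2$)
$R{\left(F \right)} = -4 + F$
$97 R{\left(p{\left(-6,7 \right)} \right)} = 97 \left(-4 - 2\right) = 97 \left(-6\right) = -582$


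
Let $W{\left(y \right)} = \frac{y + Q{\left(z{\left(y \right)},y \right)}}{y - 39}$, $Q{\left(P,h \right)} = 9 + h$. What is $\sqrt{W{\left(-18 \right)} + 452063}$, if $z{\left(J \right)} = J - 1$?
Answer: $\frac{\sqrt{163194914}}{19} \approx 672.36$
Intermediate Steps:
$z{\left(J \right)} = -1 + J$ ($z{\left(J \right)} = J - 1 = -1 + J$)
$W{\left(y \right)} = \frac{9 + 2 y}{-39 + y}$ ($W{\left(y \right)} = \frac{y + \left(9 + y\right)}{y - 39} = \frac{9 + 2 y}{-39 + y}$)
$\sqrt{W{\left(-18 \right)} + 452063} = \sqrt{\frac{9 + 2 \left(-18\right)}{-39 - 18} + 452063} = \sqrt{\frac{9 - 36}{-57} + 452063} = \sqrt{\left(- \frac{1}{57}\right) \left(-27\right) + 452063} = \sqrt{\frac{9}{19} + 452063} = \sqrt{\frac{8589206}{19}} = \frac{\sqrt{163194914}}{19}$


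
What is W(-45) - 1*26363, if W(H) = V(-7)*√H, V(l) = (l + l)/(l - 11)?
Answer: -26363 + 7*I*√5/3 ≈ -26363.0 + 5.2175*I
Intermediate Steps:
V(l) = 2*l/(-11 + l) (V(l) = (2*l)/(-11 + l) = 2*l/(-11 + l))
W(H) = 7*√H/9 (W(H) = (2*(-7)/(-11 - 7))*√H = (2*(-7)/(-18))*√H = (2*(-7)*(-1/18))*√H = 7*√H/9)
W(-45) - 1*26363 = 7*√(-45)/9 - 1*26363 = 7*(3*I*√5)/9 - 26363 = 7*I*√5/3 - 26363 = -26363 + 7*I*√5/3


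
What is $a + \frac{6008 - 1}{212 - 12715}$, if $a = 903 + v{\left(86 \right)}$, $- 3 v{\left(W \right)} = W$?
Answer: $\frac{32777348}{37509} \approx 873.85$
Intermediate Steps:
$v{\left(W \right)} = - \frac{W}{3}$
$a = \frac{2623}{3}$ ($a = 903 - \frac{86}{3} = \frac{2623}{3} \approx 874.33$)
$a + \frac{6008 - 1}{212 - 12715} = \frac{2623}{3} + \frac{6008 - 1}{212 - 12715} = \frac{2623}{3} + \frac{6007}{-12503} = \frac{2623}{3} + 6007 \left(- \frac{1}{12503}\right) = \frac{2623}{3} - \frac{6007}{12503} = \frac{32777348}{37509}$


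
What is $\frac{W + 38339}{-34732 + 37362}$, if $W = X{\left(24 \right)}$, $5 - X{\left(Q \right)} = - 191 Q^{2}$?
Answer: $\frac{14836}{263} \approx 56.411$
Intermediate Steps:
$X{\left(Q \right)} = 5 + 191 Q^{2}$ ($X{\left(Q \right)} = 5 - - 191 Q^{2} = 5 + 191 Q^{2}$)
$W = 110021$ ($W = 5 + 191 \cdot 24^{2} = 5 + 191 \cdot 576 = 5 + 110016 = 110021$)
$\frac{W + 38339}{-34732 + 37362} = \frac{110021 + 38339}{-34732 + 37362} = \frac{148360}{2630} = 148360 \cdot \frac{1}{2630} = \frac{14836}{263}$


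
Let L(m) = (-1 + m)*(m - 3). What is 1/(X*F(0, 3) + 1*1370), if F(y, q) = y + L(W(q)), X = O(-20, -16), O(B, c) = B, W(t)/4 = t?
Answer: -1/610 ≈ -0.0016393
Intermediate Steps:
W(t) = 4*t
X = -20
L(m) = (-1 + m)*(-3 + m)
F(y, q) = 3 + y - 16*q + 16*q² (F(y, q) = y + (3 + (4*q)² - 16*q) = y + (3 + 16*q² - 16*q) = y + (3 - 16*q + 16*q²) = 3 + y - 16*q + 16*q²)
1/(X*F(0, 3) + 1*1370) = 1/(-20*(3 + 0 - 16*3 + 16*3²) + 1*1370) = 1/(-20*(3 + 0 - 48 + 16*9) + 1370) = 1/(-20*(3 + 0 - 48 + 144) + 1370) = 1/(-20*99 + 1370) = 1/(-1980 + 1370) = 1/(-610) = -1/610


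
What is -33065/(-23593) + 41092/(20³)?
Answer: 308500889/47186000 ≈ 6.5380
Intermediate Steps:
-33065/(-23593) + 41092/(20³) = -33065*(-1/23593) + 41092/8000 = 33065/23593 + 41092*(1/8000) = 33065/23593 + 10273/2000 = 308500889/47186000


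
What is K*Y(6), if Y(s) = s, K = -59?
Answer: -354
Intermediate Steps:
K*Y(6) = -59*6 = -354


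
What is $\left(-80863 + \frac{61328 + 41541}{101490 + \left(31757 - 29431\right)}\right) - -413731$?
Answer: $\frac{34557127157}{103816} \approx 3.3287 \cdot 10^{5}$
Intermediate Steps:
$\left(-80863 + \frac{61328 + 41541}{101490 + \left(31757 - 29431\right)}\right) - -413731 = \left(-80863 + \frac{102869}{101490 + 2326}\right) + 413731 = \left(-80863 + \frac{102869}{103816}\right) + 413731 = - \frac{8394770339}{103816} + 413731 = \frac{34557127157}{103816}$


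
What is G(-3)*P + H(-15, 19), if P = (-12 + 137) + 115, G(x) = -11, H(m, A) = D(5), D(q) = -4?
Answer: -2644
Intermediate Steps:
H(m, A) = -4
P = 240 (P = 125 + 115 = 240)
G(-3)*P + H(-15, 19) = -11*240 - 4 = -2640 - 4 = -2644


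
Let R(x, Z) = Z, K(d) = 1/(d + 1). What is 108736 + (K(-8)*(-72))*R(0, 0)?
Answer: 108736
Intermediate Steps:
K(d) = 1/(1 + d)
108736 + (K(-8)*(-72))*R(0, 0) = 108736 + (-72/(1 - 8))*0 = 108736 + (-72/(-7))*0 = 108736 - 1/7*(-72)*0 = 108736 + (72/7)*0 = 108736 + 0 = 108736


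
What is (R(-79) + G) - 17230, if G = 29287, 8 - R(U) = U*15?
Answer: 13250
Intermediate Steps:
R(U) = 8 - 15*U (R(U) = 8 - U*15 = 8 - 15*U)
(R(-79) + G) - 17230 = ((8 - 15*(-79)) + 29287) - 17230 = ((8 + 1185) + 29287) - 17230 = (1193 + 29287) - 17230 = 30480 - 17230 = 13250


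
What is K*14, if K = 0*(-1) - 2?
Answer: -28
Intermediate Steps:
K = -2 (K = 0 - 2 = -2)
K*14 = -2*14 = -28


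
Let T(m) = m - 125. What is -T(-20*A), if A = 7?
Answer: 265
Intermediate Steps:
T(m) = -125 + m
-T(-20*A) = -(-125 - 20*7) = -(-125 - 140) = -1*(-265) = 265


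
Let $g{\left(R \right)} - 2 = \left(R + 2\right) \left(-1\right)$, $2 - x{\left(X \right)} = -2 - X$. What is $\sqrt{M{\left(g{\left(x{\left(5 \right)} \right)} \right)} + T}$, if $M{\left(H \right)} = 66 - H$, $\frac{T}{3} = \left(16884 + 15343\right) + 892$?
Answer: $6 \sqrt{2762} \approx 315.33$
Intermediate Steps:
$x{\left(X \right)} = 4 + X$ ($x{\left(X \right)} = 2 - \left(-2 - X\right) = 2 + \left(2 + X\right) = 4 + X$)
$T = 99357$ ($T = 3 \left(\left(16884 + 15343\right) + 892\right) = 3 \left(32227 + 892\right) = 3 \cdot 33119 = 99357$)
$g{\left(R \right)} = - R$ ($g{\left(R \right)} = 2 + \left(R + 2\right) \left(-1\right) = 2 + \left(2 + R\right) \left(-1\right) = 2 - \left(2 + R\right) = - R$)
$\sqrt{M{\left(g{\left(x{\left(5 \right)} \right)} \right)} + T} = \sqrt{\left(66 - - (4 + 5)\right) + 99357} = \sqrt{\left(66 - \left(-1\right) 9\right) + 99357} = \sqrt{\left(66 - -9\right) + 99357} = \sqrt{\left(66 + 9\right) + 99357} = \sqrt{75 + 99357} = \sqrt{99432} = 6 \sqrt{2762}$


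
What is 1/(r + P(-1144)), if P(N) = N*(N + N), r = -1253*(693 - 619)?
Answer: 1/2524750 ≈ 3.9608e-7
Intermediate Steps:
r = -92722 (r = -1253*74 = -92722)
P(N) = 2*N² (P(N) = N*(2*N) = 2*N²)
1/(r + P(-1144)) = 1/(-92722 + 2*(-1144)²) = 1/(-92722 + 2*1308736) = 1/(-92722 + 2617472) = 1/2524750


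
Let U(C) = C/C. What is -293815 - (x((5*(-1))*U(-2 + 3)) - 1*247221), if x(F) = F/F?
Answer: -46595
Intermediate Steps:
U(C) = 1
x(F) = 1
-293815 - (x((5*(-1))*U(-2 + 3)) - 1*247221) = -293815 - (1 - 1*247221) = -293815 - (1 - 247221) = -293815 - 1*(-247220) = -293815 + 247220 = -46595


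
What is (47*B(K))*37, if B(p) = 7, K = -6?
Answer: 12173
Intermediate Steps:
(47*B(K))*37 = (47*7)*37 = 329*37 = 12173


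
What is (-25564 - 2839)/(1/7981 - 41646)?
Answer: 226684343/332376725 ≈ 0.68201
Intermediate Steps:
(-25564 - 2839)/(1/7981 - 41646) = -28403/(1/7981 - 41646) = -28403/(-332376725/7981) = -28403*(-7981/332376725) = 226684343/332376725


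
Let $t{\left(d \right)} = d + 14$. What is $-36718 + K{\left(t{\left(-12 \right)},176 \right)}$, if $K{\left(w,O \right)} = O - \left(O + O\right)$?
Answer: $-36894$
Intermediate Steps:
$t{\left(d \right)} = 14 + d$
$K{\left(w,O \right)} = - O$ ($K{\left(w,O \right)} = O - 2 O = - O$)
$-36718 + K{\left(t{\left(-12 \right)},176 \right)} = -36718 - 176 = -36894$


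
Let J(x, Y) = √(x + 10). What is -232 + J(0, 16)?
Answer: -232 + √10 ≈ -228.84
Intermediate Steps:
J(x, Y) = √(10 + x)
-232 + J(0, 16) = -232 + √(10 + 0) = -232 + √10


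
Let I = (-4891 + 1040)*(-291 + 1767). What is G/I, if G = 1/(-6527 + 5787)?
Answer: 1/4206216240 ≈ 2.3774e-10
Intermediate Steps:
G = -1/740 (G = 1/(-740) = -1/740 ≈ -0.0013514)
I = -5684076 (I = -3851*1476 = -5684076)
G/I = -1/740/(-5684076) = -1/740*(-1/5684076) = 1/4206216240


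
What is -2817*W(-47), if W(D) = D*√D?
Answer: 132399*I*√47 ≈ 9.0768e+5*I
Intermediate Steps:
W(D) = D^(3/2)
-2817*W(-47) = -(-132399)*I*√47 = 132399*I*√47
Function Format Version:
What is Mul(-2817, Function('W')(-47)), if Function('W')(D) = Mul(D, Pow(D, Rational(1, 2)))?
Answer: Mul(132399, I, Pow(47, Rational(1, 2))) ≈ Mul(9.0768e+5, I)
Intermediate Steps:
Function('W')(D) = Pow(D, Rational(3, 2))
Mul(-2817, Function('W')(-47)) = Mul(-2817, Pow(-47, Rational(3, 2))) = Mul(-2817, Mul(-47, I, Pow(47, Rational(1, 2)))) = Mul(132399, I, Pow(47, Rational(1, 2)))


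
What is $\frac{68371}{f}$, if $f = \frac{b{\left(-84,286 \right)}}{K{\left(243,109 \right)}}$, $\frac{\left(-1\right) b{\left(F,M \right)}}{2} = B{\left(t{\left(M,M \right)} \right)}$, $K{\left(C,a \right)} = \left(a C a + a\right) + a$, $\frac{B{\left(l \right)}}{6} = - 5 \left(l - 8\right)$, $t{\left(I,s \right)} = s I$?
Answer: $\frac{197407656671}{4907280} \approx 40228.0$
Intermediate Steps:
$t{\left(I,s \right)} = I s$
$B{\left(l \right)} = 240 - 30 l$ ($B{\left(l \right)} = 6 \left(- 5 \left(l - 8\right)\right) = 6 \left(- 5 \left(-8 + l\right)\right) = 6 \left(40 - 5 l\right) = 240 - 30 l$)
$K{\left(C,a \right)} = 2 a + C a^{2}$ ($K{\left(C,a \right)} = \left(C a a + a\right) + a = \left(C a^{2} + a\right) + a = \left(a + C a^{2}\right) + a = 2 a + C a^{2}$)
$b{\left(F,M \right)} = -480 + 60 M^{2}$ ($b{\left(F,M \right)} = - 2 \left(240 - 30 M M\right) = - 2 \left(240 - 30 M^{2}\right) = -480 + 60 M^{2}$)
$f = \frac{4907280}{2887301}$ ($f = \frac{-480 + 60 \cdot 286^{2}}{109 \left(2 + 243 \cdot 109\right)} = \frac{-480 + 60 \cdot 81796}{109 \left(2 + 26487\right)} = \frac{-480 + 4907760}{109 \cdot 26489} = \frac{4907280}{2887301} \approx 1.6996$)
$\frac{68371}{f} = \frac{68371}{\frac{4907280}{2887301}} = 68371 \cdot \frac{2887301}{4907280} = \frac{197407656671}{4907280}$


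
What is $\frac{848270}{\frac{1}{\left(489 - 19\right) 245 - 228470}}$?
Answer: $-96125956400$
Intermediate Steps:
$\frac{848270}{\frac{1}{\left(489 - 19\right) 245 - 228470}} = \frac{848270}{\frac{1}{470 \cdot 245 - 228470}} = \frac{848270}{\frac{1}{115150 - 228470}} = \frac{848270}{\frac{1}{-113320}} = \frac{848270}{- \frac{1}{113320}} = 848270 \left(-113320\right) = -96125956400$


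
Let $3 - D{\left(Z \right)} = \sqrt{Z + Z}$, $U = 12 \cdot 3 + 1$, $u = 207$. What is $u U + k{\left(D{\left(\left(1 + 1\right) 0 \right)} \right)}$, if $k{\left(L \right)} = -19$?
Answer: $7640$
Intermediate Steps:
$U = 37$ ($U = 36 + 1 = 37$)
$D{\left(Z \right)} = 3 - \sqrt{2} \sqrt{Z}$ ($D{\left(Z \right)} = 3 - \sqrt{Z + Z} = 3 - \sqrt{2 Z} = 3 - \sqrt{2} \sqrt{Z}$)
$u U + k{\left(D{\left(\left(1 + 1\right) 0 \right)} \right)} = 207 \cdot 37 - 19 = 7659 - 19 = 7640$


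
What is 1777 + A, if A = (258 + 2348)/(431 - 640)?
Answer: 368787/209 ≈ 1764.5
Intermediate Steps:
A = -2606/209 (A = 2606/(-209) = 2606*(-1/209) = -2606/209 ≈ -12.469)
1777 + A = 1777 - 2606/209 = 368787/209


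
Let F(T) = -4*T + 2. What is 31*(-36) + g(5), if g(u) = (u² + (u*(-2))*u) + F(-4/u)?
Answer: -5679/5 ≈ -1135.8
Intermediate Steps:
F(T) = 2 - 4*T
g(u) = 2 - u² + 16/u (g(u) = (u² + (u*(-2))*u) + (2 - (-16)/u) = (u² + (-2*u)*u) + (2 + 16/u) = (u² - 2*u²) + (2 + 16/u) = -u² + (2 + 16/u) = 2 - u² + 16/u)
31*(-36) + g(5) = 31*(-36) + (2 - 1*5² + 16/5) = -1116 + (2 - 1*25 + 16*(⅕)) = -1116 + (2 - 25 + 16/5) = -1116 - 99/5 = -5679/5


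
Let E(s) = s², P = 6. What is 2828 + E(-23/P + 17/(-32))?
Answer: 26238409/9216 ≈ 2847.1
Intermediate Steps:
2828 + E(-23/P + 17/(-32)) = 2828 + (-23/6 + 17/(-32))² = 2828 + (-23*⅙ + 17*(-1/32))² = 2828 + (-23/6 - 17/32)² = 2828 + (-419/96)² = 2828 + 175561/9216 = 26238409/9216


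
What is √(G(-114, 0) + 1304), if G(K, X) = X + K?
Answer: √1190 ≈ 34.496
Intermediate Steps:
G(K, X) = K + X
√(G(-114, 0) + 1304) = √((-114 + 0) + 1304) = √(-114 + 1304) = √1190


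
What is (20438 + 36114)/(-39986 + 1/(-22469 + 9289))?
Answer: -745355360/527015481 ≈ -1.4143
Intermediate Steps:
(20438 + 36114)/(-39986 + 1/(-22469 + 9289)) = 56552/(-39986 + 1/(-13180)) = 56552/(-39986 - 1/13180) = 56552/(-527015481/13180) = 56552*(-13180/527015481) = -745355360/527015481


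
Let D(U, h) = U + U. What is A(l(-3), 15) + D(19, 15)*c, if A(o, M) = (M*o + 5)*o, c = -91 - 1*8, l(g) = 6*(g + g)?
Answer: 15498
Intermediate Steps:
D(U, h) = 2*U
l(g) = 12*g (l(g) = 6*(2*g) = 12*g)
c = -99 (c = -91 - 8 = -99)
A(o, M) = o*(5 + M*o) (A(o, M) = (5 + M*o)*o = o*(5 + M*o))
A(l(-3), 15) + D(19, 15)*c = (12*(-3))*(5 + 15*(12*(-3))) + (2*19)*(-99) = -36*(5 + 15*(-36)) + 38*(-99) = -36*(5 - 540) - 3762 = -36*(-535) - 3762 = 19260 - 3762 = 15498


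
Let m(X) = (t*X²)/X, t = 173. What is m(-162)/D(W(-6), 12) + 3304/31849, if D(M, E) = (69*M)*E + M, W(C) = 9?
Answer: -96438770/26402821 ≈ -3.6526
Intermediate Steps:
m(X) = 173*X (m(X) = (173*X²)/X = 173*X)
D(M, E) = M + 69*E*M (D(M, E) = 69*E*M + M = M + 69*E*M)
m(-162)/D(W(-6), 12) + 3304/31849 = (173*(-162))/((9*(1 + 69*12))) + 3304/31849 = -28026*1/(9*(1 + 828)) + 3304*(1/31849) = -28026/(9*829) + 3304/31849 = -28026/7461 + 3304/31849 = -28026*1/7461 + 3304/31849 = -3114/829 + 3304/31849 = -96438770/26402821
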